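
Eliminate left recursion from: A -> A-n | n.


Left-recursive alternatives: A-n; non-recursive: n
Introduce A': A -> nA', A' -> -nA' | ε


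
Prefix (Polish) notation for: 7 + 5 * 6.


'*' binds tighter: tree is (+ 7 (* 5 6))
Prefix: + 7 * 5 6


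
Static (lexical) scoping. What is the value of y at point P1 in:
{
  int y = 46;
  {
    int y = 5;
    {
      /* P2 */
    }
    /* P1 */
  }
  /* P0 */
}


y declared in the same block as P1
y = 5


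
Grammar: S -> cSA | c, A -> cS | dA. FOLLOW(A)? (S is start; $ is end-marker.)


$ ∈ FOLLOW(S). For each A -> αBβ: add FIRST(β)\{ε} to FOLLOW(B); if β nullable, add FOLLOW(A).
FOLLOW(A) = {$, c, d}


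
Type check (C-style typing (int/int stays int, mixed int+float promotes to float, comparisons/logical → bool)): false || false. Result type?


Operand types: bool || bool
Rule: logical operators take bool operands and yield bool
Result type: bool


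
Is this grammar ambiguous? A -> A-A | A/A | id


'id-id/id' has two parse trees (no precedence encoded between - and /)
Ambiguous


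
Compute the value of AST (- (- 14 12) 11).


Evaluate inner: (- 14 12) = 2
Evaluate root: (- 2 11) = -9
Result: -9


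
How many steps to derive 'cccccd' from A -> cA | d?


Derivation: A => cA => ccA => cccA => ccccA => cccccA => cccccd
Steps: 6


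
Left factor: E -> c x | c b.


Common prefix: 'c'
Factored: E -> c E', E' -> x | b


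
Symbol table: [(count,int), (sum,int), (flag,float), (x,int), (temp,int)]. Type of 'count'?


Lookup 'count' → type int


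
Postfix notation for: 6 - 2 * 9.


* has higher precedence, evaluate 2*9 first
Postfix: 6 2 9 * -


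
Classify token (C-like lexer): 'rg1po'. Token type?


Pattern: letter/underscore followed by alphanumerics, not a keyword
Type: IDENTIFIER


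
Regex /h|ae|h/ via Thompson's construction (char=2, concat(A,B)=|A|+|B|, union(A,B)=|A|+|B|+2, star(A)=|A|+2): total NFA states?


Syntax tree has 4 char leaf(s), 2 union(s), 0 star(s)
chars contribute 4×2 = 8; each union adds +2; each star adds +2
Total: 8 + 4 + 0 = 12 states


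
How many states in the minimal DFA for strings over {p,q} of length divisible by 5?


Track length mod 5: states 0..4, accept at 0
Minimal DFA: 5 states


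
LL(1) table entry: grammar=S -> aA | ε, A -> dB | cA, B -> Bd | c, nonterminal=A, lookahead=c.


For [A, c]: 'c' ∈ FIRST(cA)
Entry: A -> cA


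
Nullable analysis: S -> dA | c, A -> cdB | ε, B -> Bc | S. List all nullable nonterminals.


A nonterminal is nullable iff some alternative derives ε (directly, or every symbol in it is nullable)
Nullable: {A}


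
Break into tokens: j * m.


Scan left to right, longest-match per lexeme
Tokens: ID(j), OP(*), ID(m)


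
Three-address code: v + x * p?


Break into single-operator statements:
t1 = x * p
t2 = v + t1


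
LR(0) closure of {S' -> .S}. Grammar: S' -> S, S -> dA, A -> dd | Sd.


Start: S' -> .S
For each item with dot before a nonterminal B, add B -> .γ for every B-production
Closure: [S' -> .S, S -> .dA]


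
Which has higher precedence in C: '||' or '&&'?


'&&' is logical AND (level 2); '||' is logical OR (level 1)
Higher level binds tighter
'&&' has higher precedence than '||'


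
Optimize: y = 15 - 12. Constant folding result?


15 - 12 = 3 at compile time
Optimized: y = 3


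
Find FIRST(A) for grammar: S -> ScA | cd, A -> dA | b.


Per alternative of A: FIRST(dA) = {d}; FIRST(b) = {b}
FIRST(A) = {b, d}


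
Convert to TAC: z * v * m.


Break into single-operator statements:
t1 = z * v
t2 = t1 * m


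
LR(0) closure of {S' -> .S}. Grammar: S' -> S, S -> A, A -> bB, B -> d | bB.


Start: S' -> .S
For each item with dot before a nonterminal B, add B -> .γ for every B-production
Closure: [S' -> .S, S -> .A, A -> .bB]


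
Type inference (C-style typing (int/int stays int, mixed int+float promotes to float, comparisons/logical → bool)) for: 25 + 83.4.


Operand types: int + float
Rule: mixed int/float promotes to float; int/int stays int
Result type: float


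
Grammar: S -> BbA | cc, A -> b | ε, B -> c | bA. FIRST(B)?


Per alternative of B: FIRST(c) = {c}; FIRST(bA) = {b}
FIRST(B) = {b, c}


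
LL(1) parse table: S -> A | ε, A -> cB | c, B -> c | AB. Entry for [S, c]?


For [S, c]: 'c' ∈ FIRST(A)
Entry: S -> A


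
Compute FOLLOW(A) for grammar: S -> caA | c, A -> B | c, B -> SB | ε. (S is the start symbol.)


$ ∈ FOLLOW(S). For each A -> αBβ: add FIRST(β)\{ε} to FOLLOW(B); if β nullable, add FOLLOW(A).
FOLLOW(A) = {$, c}


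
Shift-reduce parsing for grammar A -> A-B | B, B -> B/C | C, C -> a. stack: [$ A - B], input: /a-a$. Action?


'/' can extend B; shift to build B -> B/C
Action: shift


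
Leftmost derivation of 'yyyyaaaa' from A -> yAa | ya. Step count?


Derivation: A => yAa => yyAaa => yyyAaaa => yyyyaaaa
Steps: 4


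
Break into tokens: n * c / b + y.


Scan left to right, longest-match per lexeme
Tokens: ID(n), OP(*), ID(c), OP(/), ID(b), OP(+), ID(y)


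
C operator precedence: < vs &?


'<' is relational (level 7); '&' is bitwise AND (level 5)
Higher level binds tighter
'<' has higher precedence than '&'


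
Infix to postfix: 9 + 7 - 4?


Left to right (same or higher precedence on left)
Postfix: 9 7 + 4 -


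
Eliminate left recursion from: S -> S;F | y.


Left-recursive alternatives: S;F; non-recursive: y
Introduce S': S -> yS', S' -> ;FS' | ε


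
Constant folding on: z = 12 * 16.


12 * 16 = 192 at compile time
Optimized: z = 192


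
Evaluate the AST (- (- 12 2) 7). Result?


Evaluate inner: (- 12 2) = 10
Evaluate root: (- 10 7) = 3
Result: 3


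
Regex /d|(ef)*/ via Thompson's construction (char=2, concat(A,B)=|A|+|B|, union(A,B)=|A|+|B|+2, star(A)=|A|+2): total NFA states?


Syntax tree has 3 char leaf(s), 1 union(s), 1 star(s)
chars contribute 3×2 = 6; each union adds +2; each star adds +2
Total: 6 + 2 + 2 = 10 states


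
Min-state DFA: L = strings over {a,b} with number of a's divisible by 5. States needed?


Track (count of a) mod 5: states 0..4, accept at 0
Minimal DFA: 5 states


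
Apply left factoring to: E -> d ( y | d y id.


Common prefix: 'd'
Factored: E -> d E', E' -> ( y | y id


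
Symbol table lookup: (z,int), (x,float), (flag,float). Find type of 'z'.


Lookup 'z' → type int


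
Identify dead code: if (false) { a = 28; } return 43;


condition is constant false, so the whole block is unreachable
Dead: 'if (false) { a = 28; }'


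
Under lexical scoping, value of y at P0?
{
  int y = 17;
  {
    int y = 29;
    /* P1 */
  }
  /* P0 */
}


y declared in the same block as P0
y = 17


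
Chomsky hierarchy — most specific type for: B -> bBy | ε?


Single nonterminal LHS, but b^n y^n is not regular
Classification: Type 2 (Context-Free)


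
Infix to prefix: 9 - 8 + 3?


left-to-right (same/higher precedence on left): tree is (+ (- 9 8) 3)
Prefix: + - 9 8 3


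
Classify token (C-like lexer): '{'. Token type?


Pattern: delimiter/punctuation
Type: PUNCTUATION


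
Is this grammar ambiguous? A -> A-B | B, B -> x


precedence layered via separate nonterminal B: deterministic
Unambiguous


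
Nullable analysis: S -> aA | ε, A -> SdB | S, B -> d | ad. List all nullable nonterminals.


A nonterminal is nullable iff some alternative derives ε (directly, or every symbol in it is nullable)
Nullable: {A, S}


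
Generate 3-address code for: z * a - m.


Break into single-operator statements:
t1 = z * a
t2 = t1 - m


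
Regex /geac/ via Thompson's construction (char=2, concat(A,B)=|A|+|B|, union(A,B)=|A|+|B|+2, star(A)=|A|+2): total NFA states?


Syntax tree has 4 char leaf(s), 0 union(s), 0 star(s)
chars contribute 4×2 = 8; each union adds +2; each star adds +2
Total: 8 + 0 + 0 = 8 states


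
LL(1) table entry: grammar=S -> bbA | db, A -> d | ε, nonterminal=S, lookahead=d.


For [S, d]: 'd' ∈ FIRST(db)
Entry: S -> db


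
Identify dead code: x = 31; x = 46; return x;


first assignment to x is overwritten before any read
Dead: 'x = 31'


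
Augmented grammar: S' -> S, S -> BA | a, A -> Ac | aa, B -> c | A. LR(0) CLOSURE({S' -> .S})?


Start: S' -> .S
For each item with dot before a nonterminal B, add B -> .γ for every B-production
Closure: [S' -> .S, S -> .BA, S -> .a, B -> .c, B -> .A, A -> .Ac, A -> .aa]


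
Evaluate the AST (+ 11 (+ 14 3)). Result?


Evaluate inner: (+ 14 3) = 17
Evaluate root: (+ 11 17) = 28
Result: 28


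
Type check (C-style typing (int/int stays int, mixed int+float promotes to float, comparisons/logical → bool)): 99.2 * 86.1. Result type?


Operand types: float * float
Rule: mixed int/float promotes to float; int/int stays int
Result type: float


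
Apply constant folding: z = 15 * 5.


15 * 5 = 75 at compile time
Optimized: z = 75


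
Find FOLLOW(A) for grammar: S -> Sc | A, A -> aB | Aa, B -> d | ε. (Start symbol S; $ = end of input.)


$ ∈ FOLLOW(S). For each A -> αBβ: add FIRST(β)\{ε} to FOLLOW(B); if β nullable, add FOLLOW(A).
FOLLOW(A) = {$, a, c}


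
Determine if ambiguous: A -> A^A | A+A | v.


'v^v+v' has two parse trees (no precedence encoded between ^ and +)
Ambiguous


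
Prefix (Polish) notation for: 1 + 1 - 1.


left-to-right (same/higher precedence on left): tree is (- (+ 1 1) 1)
Prefix: - + 1 1 1


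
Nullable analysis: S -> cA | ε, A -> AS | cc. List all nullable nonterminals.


A nonterminal is nullable iff some alternative derives ε (directly, or every symbol in it is nullable)
Nullable: {S}


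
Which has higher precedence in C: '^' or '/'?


'/' is multiplicative (level 10); '^' is bitwise XOR (level 4)
Higher level binds tighter
'/' has higher precedence than '^'


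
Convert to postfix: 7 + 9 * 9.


* has higher precedence, evaluate 9*9 first
Postfix: 7 9 9 * +


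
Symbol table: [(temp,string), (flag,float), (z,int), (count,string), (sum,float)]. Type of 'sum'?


Lookup 'sum' → type float


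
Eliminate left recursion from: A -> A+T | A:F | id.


Left-recursive alternatives: A+T, A:F; non-recursive: id
Introduce A': A -> idA', A' -> +TA' | :FA' | ε


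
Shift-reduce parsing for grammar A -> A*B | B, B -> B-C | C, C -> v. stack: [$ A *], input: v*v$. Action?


no handle ('A*' is not any RHS); shift 'v'
Action: shift


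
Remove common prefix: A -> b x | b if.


Common prefix: 'b'
Factored: A -> b A', A' -> x | if


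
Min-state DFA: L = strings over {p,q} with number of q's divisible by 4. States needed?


Track (count of q) mod 4: states 0..3, accept at 0
Minimal DFA: 4 states


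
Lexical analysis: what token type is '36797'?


Pattern: digits only
Type: INTEGER_LITERAL


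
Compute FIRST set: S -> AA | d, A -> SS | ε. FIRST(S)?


Per alternative of S: FIRST(AA) = {d, ε}; FIRST(d) = {d}
FIRST(S) = {d, ε}


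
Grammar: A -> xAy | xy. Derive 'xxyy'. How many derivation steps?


Derivation: A => xAy => xxyy
Steps: 2


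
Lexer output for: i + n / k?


Scan left to right, longest-match per lexeme
Tokens: ID(i), OP(+), ID(n), OP(/), ID(k)


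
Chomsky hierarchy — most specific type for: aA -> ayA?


LHS has context (more than one symbol) and |LHS| ≤ |RHS|
Classification: Type 1 (Context-Sensitive)


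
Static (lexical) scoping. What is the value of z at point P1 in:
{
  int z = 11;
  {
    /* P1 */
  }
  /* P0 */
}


P1's block does not declare z; resolves to the enclosing declaration at depth 0
z = 11


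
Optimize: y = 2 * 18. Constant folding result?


2 * 18 = 36 at compile time
Optimized: y = 36


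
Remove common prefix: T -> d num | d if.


Common prefix: 'd'
Factored: T -> d T', T' -> num | if


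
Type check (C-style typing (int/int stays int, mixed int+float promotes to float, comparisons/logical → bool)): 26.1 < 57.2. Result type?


Operand types: float < float
Rule: comparison yields bool
Result type: bool


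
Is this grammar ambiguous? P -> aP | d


right-linear, alternatives start with distinct terminals 'a' vs 'd': unique leftmost derivation
Unambiguous


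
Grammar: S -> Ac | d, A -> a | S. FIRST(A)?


Per alternative of A: FIRST(a) = {a}; FIRST(S) = {a, d}
FIRST(A) = {a, d}


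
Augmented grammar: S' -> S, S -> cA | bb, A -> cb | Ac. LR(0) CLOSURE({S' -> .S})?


Start: S' -> .S
For each item with dot before a nonterminal B, add B -> .γ for every B-production
Closure: [S' -> .S, S -> .cA, S -> .bb]


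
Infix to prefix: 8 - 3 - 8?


left-to-right (same/higher precedence on left): tree is (- (- 8 3) 8)
Prefix: - - 8 3 8


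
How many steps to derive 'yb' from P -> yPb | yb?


Derivation: P => yb
Steps: 1


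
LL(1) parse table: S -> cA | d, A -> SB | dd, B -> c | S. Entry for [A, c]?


For [A, c]: 'c' ∈ FIRST(SB)
Entry: A -> SB


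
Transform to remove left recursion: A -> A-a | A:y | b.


Left-recursive alternatives: A-a, A:y; non-recursive: b
Introduce A': A -> bA', A' -> -aA' | :yA' | ε


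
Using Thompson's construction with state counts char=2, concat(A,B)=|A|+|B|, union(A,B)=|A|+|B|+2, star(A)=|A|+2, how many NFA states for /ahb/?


Syntax tree has 3 char leaf(s), 0 union(s), 0 star(s)
chars contribute 3×2 = 6; each union adds +2; each star adds +2
Total: 6 + 0 + 0 = 6 states


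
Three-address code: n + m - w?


Break into single-operator statements:
t1 = n + m
t2 = t1 - w


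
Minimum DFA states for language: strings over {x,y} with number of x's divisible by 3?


Track (count of x) mod 3: states 0..2, accept at 0
Minimal DFA: 3 states


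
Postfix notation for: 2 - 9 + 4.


Left to right (same or higher precedence on left)
Postfix: 2 9 - 4 +


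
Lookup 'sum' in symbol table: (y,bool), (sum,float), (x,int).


Lookup 'sum' → type float


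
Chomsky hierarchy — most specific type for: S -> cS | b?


Right-linear: every RHS is a terminal or a terminal followed by one nonterminal
Classification: Type 3 (Regular)


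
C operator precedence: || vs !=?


'!=' is equality (level 6); '||' is logical OR (level 1)
Higher level binds tighter
'!=' has higher precedence than '||'


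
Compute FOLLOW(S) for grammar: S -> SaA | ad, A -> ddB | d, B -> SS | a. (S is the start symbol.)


$ ∈ FOLLOW(S). For each A -> αBβ: add FIRST(β)\{ε} to FOLLOW(B); if β nullable, add FOLLOW(A).
FOLLOW(S) = {$, a}


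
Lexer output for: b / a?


Scan left to right, longest-match per lexeme
Tokens: ID(b), OP(/), ID(a)


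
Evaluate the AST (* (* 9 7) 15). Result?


Evaluate inner: (* 9 7) = 63
Evaluate root: (* 63 15) = 945
Result: 945


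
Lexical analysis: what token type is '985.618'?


Pattern: digits with a decimal point
Type: FLOAT_LITERAL


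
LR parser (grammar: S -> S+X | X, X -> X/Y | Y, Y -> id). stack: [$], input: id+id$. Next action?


no handle on stack; shift 'id'
Action: shift


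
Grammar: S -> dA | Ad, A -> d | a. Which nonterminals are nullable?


A nonterminal is nullable iff some alternative derives ε (directly, or every symbol in it is nullable)
Nullable: {}


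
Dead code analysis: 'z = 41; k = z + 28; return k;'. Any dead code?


z is read by k's definition; k is returned
No dead code


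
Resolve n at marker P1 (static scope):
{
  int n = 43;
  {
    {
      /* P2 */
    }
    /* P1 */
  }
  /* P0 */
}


P1's block does not declare n; resolves to the enclosing declaration at depth 0
n = 43


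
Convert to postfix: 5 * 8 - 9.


Left to right (same or higher precedence on left)
Postfix: 5 8 * 9 -


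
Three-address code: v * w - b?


Break into single-operator statements:
t1 = v * w
t2 = t1 - b


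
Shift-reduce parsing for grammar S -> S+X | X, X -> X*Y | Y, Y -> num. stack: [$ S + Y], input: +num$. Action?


'Y' (not preceded by X*) is the handle for X -> Y
Action: reduce (X -> Y)


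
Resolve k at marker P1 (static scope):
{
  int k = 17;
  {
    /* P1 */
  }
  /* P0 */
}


P1's block does not declare k; resolves to the enclosing declaration at depth 0
k = 17


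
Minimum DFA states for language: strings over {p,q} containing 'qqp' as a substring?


KMP-style automaton: 3 progress states + 1 absorbing accept = 4
Minimal DFA: 4 states


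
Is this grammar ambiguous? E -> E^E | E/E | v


'v^v/v' has two parse trees (no precedence encoded between ^ and /)
Ambiguous


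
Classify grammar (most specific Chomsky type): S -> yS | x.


Right-linear: every RHS is a terminal or a terminal followed by one nonterminal
Classification: Type 3 (Regular)


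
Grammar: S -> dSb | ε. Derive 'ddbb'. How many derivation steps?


Derivation: S => dSb => ddSbb => ddbb
Steps: 3


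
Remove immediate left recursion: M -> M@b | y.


Left-recursive alternatives: M@b; non-recursive: y
Introduce M': M -> yM', M' -> @bM' | ε


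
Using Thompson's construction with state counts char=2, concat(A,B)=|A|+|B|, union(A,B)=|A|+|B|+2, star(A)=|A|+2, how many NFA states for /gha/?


Syntax tree has 3 char leaf(s), 0 union(s), 0 star(s)
chars contribute 3×2 = 6; each union adds +2; each star adds +2
Total: 6 + 0 + 0 = 6 states


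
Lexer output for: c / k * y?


Scan left to right, longest-match per lexeme
Tokens: ID(c), OP(/), ID(k), OP(*), ID(y)


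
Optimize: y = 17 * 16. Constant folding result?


17 * 16 = 272 at compile time
Optimized: y = 272


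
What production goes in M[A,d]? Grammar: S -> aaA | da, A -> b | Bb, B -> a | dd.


For [A, d]: 'd' ∈ FIRST(Bb)
Entry: A -> Bb


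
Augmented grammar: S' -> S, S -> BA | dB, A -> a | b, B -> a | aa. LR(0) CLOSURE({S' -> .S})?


Start: S' -> .S
For each item with dot before a nonterminal B, add B -> .γ for every B-production
Closure: [S' -> .S, S -> .BA, S -> .dB, B -> .a, B -> .aa]


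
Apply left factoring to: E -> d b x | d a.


Common prefix: 'd'
Factored: E -> d E', E' -> b x | a


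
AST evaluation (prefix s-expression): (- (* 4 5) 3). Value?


Evaluate inner: (* 4 5) = 20
Evaluate root: (- 20 3) = 17
Result: 17


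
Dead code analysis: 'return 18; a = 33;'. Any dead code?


statement follows a return and is unreachable
Dead: 'a = 33'


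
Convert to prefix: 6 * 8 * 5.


left-to-right (same/higher precedence on left): tree is (* (* 6 8) 5)
Prefix: * * 6 8 5


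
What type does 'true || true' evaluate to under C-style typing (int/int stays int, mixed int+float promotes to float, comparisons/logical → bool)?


Operand types: bool || bool
Rule: logical operators take bool operands and yield bool
Result type: bool


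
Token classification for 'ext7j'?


Pattern: letter/underscore followed by alphanumerics, not a keyword
Type: IDENTIFIER


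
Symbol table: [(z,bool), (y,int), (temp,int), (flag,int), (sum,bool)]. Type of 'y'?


Lookup 'y' → type int


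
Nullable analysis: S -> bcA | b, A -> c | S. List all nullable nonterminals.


A nonterminal is nullable iff some alternative derives ε (directly, or every symbol in it is nullable)
Nullable: {}


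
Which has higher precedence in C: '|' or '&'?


'&' is bitwise AND (level 5); '|' is bitwise OR (level 3)
Higher level binds tighter
'&' has higher precedence than '|'


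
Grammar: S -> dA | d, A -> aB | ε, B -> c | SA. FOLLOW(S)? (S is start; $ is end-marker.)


$ ∈ FOLLOW(S). For each A -> αBβ: add FIRST(β)\{ε} to FOLLOW(B); if β nullable, add FOLLOW(A).
FOLLOW(S) = {$, a}


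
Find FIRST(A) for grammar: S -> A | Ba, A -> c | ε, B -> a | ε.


Per alternative of A: FIRST(c) = {c}; FIRST(ε) = {ε}
FIRST(A) = {c, ε}


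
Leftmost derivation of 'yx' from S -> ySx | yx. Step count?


Derivation: S => yx
Steps: 1


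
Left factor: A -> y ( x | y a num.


Common prefix: 'y'
Factored: A -> y A', A' -> ( x | a num


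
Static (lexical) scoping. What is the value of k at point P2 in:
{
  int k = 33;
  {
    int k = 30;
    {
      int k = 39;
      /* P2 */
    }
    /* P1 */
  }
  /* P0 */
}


k declared in the same block as P2
k = 39


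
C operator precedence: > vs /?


'/' is multiplicative (level 10); '>' is relational (level 7)
Higher level binds tighter
'/' has higher precedence than '>'


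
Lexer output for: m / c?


Scan left to right, longest-match per lexeme
Tokens: ID(m), OP(/), ID(c)


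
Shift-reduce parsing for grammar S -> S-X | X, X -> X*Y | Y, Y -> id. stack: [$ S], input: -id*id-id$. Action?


shift '-' to continue S -> S-X
Action: shift


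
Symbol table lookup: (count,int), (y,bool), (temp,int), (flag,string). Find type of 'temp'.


Lookup 'temp' → type int


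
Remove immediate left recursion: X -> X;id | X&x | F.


Left-recursive alternatives: X;id, X&x; non-recursive: F
Introduce X': X -> FX', X' -> ;idX' | &xX' | ε


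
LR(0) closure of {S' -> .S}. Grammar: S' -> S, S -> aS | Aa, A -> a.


Start: S' -> .S
For each item with dot before a nonterminal B, add B -> .γ for every B-production
Closure: [S' -> .S, S -> .aS, S -> .Aa, A -> .a]


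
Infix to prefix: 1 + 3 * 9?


'*' binds tighter: tree is (+ 1 (* 3 9))
Prefix: + 1 * 3 9


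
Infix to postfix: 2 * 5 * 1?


Left to right (same or higher precedence on left)
Postfix: 2 5 * 1 *


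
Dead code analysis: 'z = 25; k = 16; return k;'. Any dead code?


z is assigned but never read
Dead: 'z = 25'


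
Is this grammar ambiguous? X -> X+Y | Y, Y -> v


precedence layered via separate nonterminal Y: deterministic
Unambiguous


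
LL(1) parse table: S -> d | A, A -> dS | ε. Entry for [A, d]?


For [A, d]: 'd' ∈ FIRST(dS)
Entry: A -> dS


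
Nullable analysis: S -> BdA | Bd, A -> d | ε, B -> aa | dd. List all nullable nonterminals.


A nonterminal is nullable iff some alternative derives ε (directly, or every symbol in it is nullable)
Nullable: {A}


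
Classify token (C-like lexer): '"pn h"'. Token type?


Pattern: double-quoted sequence
Type: STRING_LITERAL


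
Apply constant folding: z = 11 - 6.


11 - 6 = 5 at compile time
Optimized: z = 5


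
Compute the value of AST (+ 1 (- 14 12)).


Evaluate inner: (- 14 12) = 2
Evaluate root: (+ 1 2) = 3
Result: 3


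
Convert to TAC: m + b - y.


Break into single-operator statements:
t1 = m + b
t2 = t1 - y


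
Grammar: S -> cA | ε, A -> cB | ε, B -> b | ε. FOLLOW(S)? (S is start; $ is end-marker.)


$ ∈ FOLLOW(S). For each A -> αBβ: add FIRST(β)\{ε} to FOLLOW(B); if β nullable, add FOLLOW(A).
FOLLOW(S) = {$}


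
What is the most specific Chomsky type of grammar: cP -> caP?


LHS has context (more than one symbol) and |LHS| ≤ |RHS|
Classification: Type 1 (Context-Sensitive)


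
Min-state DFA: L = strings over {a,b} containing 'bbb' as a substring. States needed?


KMP-style automaton: 3 progress states + 1 absorbing accept = 4
Minimal DFA: 4 states


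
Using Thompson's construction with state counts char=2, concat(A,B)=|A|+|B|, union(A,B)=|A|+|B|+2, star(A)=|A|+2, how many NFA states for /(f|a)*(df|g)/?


Syntax tree has 5 char leaf(s), 2 union(s), 1 star(s)
chars contribute 5×2 = 10; each union adds +2; each star adds +2
Total: 10 + 4 + 2 = 16 states


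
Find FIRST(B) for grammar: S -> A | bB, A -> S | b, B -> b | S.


Per alternative of B: FIRST(b) = {b}; FIRST(S) = {b}
FIRST(B) = {b}


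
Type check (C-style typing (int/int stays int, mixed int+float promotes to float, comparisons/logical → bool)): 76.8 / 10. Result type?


Operand types: float / int
Rule: mixed int/float promotes to float; int/int stays int
Result type: float


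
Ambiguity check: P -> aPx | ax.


balanced a^n…x^n: each string has a unique parse
Unambiguous


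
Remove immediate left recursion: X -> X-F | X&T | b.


Left-recursive alternatives: X-F, X&T; non-recursive: b
Introduce X': X -> bX', X' -> -FX' | &TX' | ε


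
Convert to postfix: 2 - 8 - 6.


Left to right (same or higher precedence on left)
Postfix: 2 8 - 6 -


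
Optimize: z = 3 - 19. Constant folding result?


3 - 19 = -16 at compile time
Optimized: z = -16


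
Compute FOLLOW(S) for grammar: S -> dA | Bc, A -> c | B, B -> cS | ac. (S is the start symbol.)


$ ∈ FOLLOW(S). For each A -> αBβ: add FIRST(β)\{ε} to FOLLOW(B); if β nullable, add FOLLOW(A).
FOLLOW(S) = {$, c}


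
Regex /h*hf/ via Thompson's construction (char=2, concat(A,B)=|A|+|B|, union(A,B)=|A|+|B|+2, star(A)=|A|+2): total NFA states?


Syntax tree has 3 char leaf(s), 0 union(s), 1 star(s)
chars contribute 3×2 = 6; each union adds +2; each star adds +2
Total: 6 + 0 + 2 = 8 states


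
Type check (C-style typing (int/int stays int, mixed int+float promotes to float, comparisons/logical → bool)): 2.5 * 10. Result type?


Operand types: float * int
Rule: mixed int/float promotes to float; int/int stays int
Result type: float


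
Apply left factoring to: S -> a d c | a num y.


Common prefix: 'a'
Factored: S -> a S', S' -> d c | num y


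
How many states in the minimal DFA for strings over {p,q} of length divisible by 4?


Track length mod 4: states 0..3, accept at 0
Minimal DFA: 4 states


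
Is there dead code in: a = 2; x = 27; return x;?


a is assigned but never read
Dead: 'a = 2'


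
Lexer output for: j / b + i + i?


Scan left to right, longest-match per lexeme
Tokens: ID(j), OP(/), ID(b), OP(+), ID(i), OP(+), ID(i)


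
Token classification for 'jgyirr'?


Pattern: letter/underscore followed by alphanumerics, not a keyword
Type: IDENTIFIER


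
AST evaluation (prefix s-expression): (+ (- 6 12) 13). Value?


Evaluate inner: (- 6 12) = -6
Evaluate root: (+ -6 13) = 7
Result: 7


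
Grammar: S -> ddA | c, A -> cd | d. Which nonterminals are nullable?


A nonterminal is nullable iff some alternative derives ε (directly, or every symbol in it is nullable)
Nullable: {}


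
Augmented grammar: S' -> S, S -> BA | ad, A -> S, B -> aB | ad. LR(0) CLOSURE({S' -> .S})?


Start: S' -> .S
For each item with dot before a nonterminal B, add B -> .γ for every B-production
Closure: [S' -> .S, S -> .BA, S -> .ad, B -> .aB, B -> .ad]


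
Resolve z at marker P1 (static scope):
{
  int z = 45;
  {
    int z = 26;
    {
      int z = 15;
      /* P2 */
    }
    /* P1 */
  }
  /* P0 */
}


z declared in the same block as P1
z = 26


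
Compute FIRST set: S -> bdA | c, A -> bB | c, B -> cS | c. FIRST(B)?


Per alternative of B: FIRST(cS) = {c}; FIRST(c) = {c}
FIRST(B) = {c}


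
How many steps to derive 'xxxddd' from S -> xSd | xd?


Derivation: S => xSd => xxSdd => xxxddd
Steps: 3


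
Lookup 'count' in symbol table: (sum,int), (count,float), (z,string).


Lookup 'count' → type float


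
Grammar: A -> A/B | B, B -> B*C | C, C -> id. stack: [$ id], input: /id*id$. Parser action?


'id' on top is the handle for C -> id
Action: reduce (C -> id)


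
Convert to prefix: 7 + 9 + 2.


left-to-right (same/higher precedence on left): tree is (+ (+ 7 9) 2)
Prefix: + + 7 9 2


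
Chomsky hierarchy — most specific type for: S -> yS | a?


Right-linear: every RHS is a terminal or a terminal followed by one nonterminal
Classification: Type 3 (Regular)


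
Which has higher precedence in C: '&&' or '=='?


'==' is equality (level 6); '&&' is logical AND (level 2)
Higher level binds tighter
'==' has higher precedence than '&&'


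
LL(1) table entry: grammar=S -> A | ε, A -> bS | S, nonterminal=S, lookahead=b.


For [S, b]: 'b' ∈ FIRST(A)
Entry: S -> A


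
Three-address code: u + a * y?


Break into single-operator statements:
t1 = a * y
t2 = u + t1


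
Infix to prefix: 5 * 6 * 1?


left-to-right (same/higher precedence on left): tree is (* (* 5 6) 1)
Prefix: * * 5 6 1


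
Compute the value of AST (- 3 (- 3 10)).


Evaluate inner: (- 3 10) = -7
Evaluate root: (- 3 -7) = 10
Result: 10


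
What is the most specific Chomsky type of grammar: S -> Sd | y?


Left-linear: every RHS is a terminal or one nonterminal followed by a terminal
Classification: Type 3 (Regular)


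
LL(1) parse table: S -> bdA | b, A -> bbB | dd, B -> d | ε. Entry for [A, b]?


For [A, b]: 'b' ∈ FIRST(bbB)
Entry: A -> bbB


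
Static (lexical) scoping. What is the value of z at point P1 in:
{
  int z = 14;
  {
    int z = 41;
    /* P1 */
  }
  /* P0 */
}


z declared in the same block as P1
z = 41


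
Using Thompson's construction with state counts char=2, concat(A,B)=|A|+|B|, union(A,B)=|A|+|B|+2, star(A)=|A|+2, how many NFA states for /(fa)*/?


Syntax tree has 2 char leaf(s), 0 union(s), 1 star(s)
chars contribute 2×2 = 4; each union adds +2; each star adds +2
Total: 4 + 0 + 2 = 6 states


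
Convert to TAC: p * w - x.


Break into single-operator statements:
t1 = p * w
t2 = t1 - x


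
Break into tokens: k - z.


Scan left to right, longest-match per lexeme
Tokens: ID(k), OP(-), ID(z)


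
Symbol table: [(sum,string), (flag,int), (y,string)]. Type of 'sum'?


Lookup 'sum' → type string


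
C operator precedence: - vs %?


'%' is multiplicative (level 10); '-' is additive (level 9)
Higher level binds tighter
'%' has higher precedence than '-'


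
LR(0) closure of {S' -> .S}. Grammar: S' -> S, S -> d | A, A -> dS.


Start: S' -> .S
For each item with dot before a nonterminal B, add B -> .γ for every B-production
Closure: [S' -> .S, S -> .d, S -> .A, A -> .dS]


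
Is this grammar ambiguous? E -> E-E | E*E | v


'v-v*v' has two parse trees (no precedence encoded between - and *)
Ambiguous


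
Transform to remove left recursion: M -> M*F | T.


Left-recursive alternatives: M*F; non-recursive: T
Introduce M': M -> TM', M' -> *FM' | ε


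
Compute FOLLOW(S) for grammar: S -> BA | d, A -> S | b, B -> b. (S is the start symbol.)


$ ∈ FOLLOW(S). For each A -> αBβ: add FIRST(β)\{ε} to FOLLOW(B); if β nullable, add FOLLOW(A).
FOLLOW(S) = {$}


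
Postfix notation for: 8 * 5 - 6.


Left to right (same or higher precedence on left)
Postfix: 8 5 * 6 -


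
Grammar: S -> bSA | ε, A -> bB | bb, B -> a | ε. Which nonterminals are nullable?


A nonterminal is nullable iff some alternative derives ε (directly, or every symbol in it is nullable)
Nullable: {B, S}


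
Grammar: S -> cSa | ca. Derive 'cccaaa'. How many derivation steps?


Derivation: S => cSa => ccSaa => cccaaa
Steps: 3


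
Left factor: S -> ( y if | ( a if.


Common prefix: '('
Factored: S -> ( S', S' -> y if | a if


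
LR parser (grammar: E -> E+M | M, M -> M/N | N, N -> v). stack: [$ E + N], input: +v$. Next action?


'N' (not preceded by M/) is the handle for M -> N
Action: reduce (M -> N)


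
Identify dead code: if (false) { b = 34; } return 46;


condition is constant false, so the whole block is unreachable
Dead: 'if (false) { b = 34; }'


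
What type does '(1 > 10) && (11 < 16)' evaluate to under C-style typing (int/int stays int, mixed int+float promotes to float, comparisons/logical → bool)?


Operand types: bool && bool
Rule: logical operators take bool operands and yield bool
Result type: bool


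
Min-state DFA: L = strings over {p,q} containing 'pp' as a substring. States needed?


KMP-style automaton: 2 progress states + 1 absorbing accept = 3
Minimal DFA: 3 states


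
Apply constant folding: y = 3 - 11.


3 - 11 = -8 at compile time
Optimized: y = -8


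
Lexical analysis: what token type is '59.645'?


Pattern: digits with a decimal point
Type: FLOAT_LITERAL


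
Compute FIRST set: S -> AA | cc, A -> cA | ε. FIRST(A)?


Per alternative of A: FIRST(cA) = {c}; FIRST(ε) = {ε}
FIRST(A) = {c, ε}


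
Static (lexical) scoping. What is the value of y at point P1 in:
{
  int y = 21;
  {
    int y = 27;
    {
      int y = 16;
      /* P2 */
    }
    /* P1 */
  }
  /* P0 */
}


y declared in the same block as P1
y = 27


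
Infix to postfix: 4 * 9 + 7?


Left to right (same or higher precedence on left)
Postfix: 4 9 * 7 +


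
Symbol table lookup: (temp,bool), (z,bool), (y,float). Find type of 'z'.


Lookup 'z' → type bool


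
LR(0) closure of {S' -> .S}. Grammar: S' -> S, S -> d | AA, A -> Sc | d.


Start: S' -> .S
For each item with dot before a nonterminal B, add B -> .γ for every B-production
Closure: [S' -> .S, S -> .d, S -> .AA, A -> .Sc, A -> .d]


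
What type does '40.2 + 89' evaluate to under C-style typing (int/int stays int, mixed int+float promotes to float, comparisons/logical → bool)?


Operand types: float + int
Rule: mixed int/float promotes to float; int/int stays int
Result type: float


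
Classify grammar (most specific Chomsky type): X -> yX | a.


Right-linear: every RHS is a terminal or a terminal followed by one nonterminal
Classification: Type 3 (Regular)


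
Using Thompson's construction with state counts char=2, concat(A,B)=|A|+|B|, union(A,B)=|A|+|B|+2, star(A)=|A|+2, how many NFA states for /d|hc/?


Syntax tree has 3 char leaf(s), 1 union(s), 0 star(s)
chars contribute 3×2 = 6; each union adds +2; each star adds +2
Total: 6 + 2 + 0 = 8 states


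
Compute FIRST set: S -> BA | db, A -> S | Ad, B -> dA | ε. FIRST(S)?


Per alternative of S: FIRST(BA) = {d}; FIRST(db) = {d}
FIRST(S) = {d}


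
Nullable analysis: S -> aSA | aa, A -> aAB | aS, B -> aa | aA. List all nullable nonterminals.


A nonterminal is nullable iff some alternative derives ε (directly, or every symbol in it is nullable)
Nullable: {}


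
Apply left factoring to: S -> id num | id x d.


Common prefix: 'id'
Factored: S -> id S', S' -> num | x d


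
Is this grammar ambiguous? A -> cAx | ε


balanced c^n…x^n: each string has a unique parse
Unambiguous


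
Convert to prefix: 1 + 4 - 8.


left-to-right (same/higher precedence on left): tree is (- (+ 1 4) 8)
Prefix: - + 1 4 8


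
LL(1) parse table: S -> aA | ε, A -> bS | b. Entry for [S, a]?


For [S, a]: 'a' ∈ FIRST(aA)
Entry: S -> aA


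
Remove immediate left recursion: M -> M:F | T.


Left-recursive alternatives: M:F; non-recursive: T
Introduce M': M -> TM', M' -> :FM' | ε


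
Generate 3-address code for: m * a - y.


Break into single-operator statements:
t1 = m * a
t2 = t1 - y


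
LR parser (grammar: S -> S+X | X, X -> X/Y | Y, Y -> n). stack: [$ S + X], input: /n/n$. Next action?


'/' can extend X; shift to build X -> X/Y
Action: shift


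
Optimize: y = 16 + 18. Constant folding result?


16 + 18 = 34 at compile time
Optimized: y = 34


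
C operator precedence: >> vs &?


'>>' is shift (level 8); '&' is bitwise AND (level 5)
Higher level binds tighter
'>>' has higher precedence than '&'


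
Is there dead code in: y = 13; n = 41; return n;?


y is assigned but never read
Dead: 'y = 13'


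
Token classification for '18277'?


Pattern: digits only
Type: INTEGER_LITERAL


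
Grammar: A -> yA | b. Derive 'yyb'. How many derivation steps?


Derivation: A => yA => yyA => yyb
Steps: 3


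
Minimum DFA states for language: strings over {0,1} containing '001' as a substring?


KMP-style automaton: 3 progress states + 1 absorbing accept = 4
Minimal DFA: 4 states


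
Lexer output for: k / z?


Scan left to right, longest-match per lexeme
Tokens: ID(k), OP(/), ID(z)


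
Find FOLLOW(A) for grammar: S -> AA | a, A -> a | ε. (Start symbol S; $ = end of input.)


$ ∈ FOLLOW(S). For each A -> αBβ: add FIRST(β)\{ε} to FOLLOW(B); if β nullable, add FOLLOW(A).
FOLLOW(A) = {$, a}


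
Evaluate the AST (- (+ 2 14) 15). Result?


Evaluate inner: (+ 2 14) = 16
Evaluate root: (- 16 15) = 1
Result: 1


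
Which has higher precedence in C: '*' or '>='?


'*' is multiplicative (level 10); '>=' is relational (level 7)
Higher level binds tighter
'*' has higher precedence than '>='


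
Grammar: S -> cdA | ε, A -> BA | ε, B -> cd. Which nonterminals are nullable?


A nonterminal is nullable iff some alternative derives ε (directly, or every symbol in it is nullable)
Nullable: {A, S}


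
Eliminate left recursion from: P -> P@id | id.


Left-recursive alternatives: P@id; non-recursive: id
Introduce P': P -> idP', P' -> @idP' | ε


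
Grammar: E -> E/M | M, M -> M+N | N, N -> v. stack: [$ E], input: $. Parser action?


start symbol E on stack, input exhausted
Action: accept


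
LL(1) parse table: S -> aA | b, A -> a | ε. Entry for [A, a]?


For [A, a]: 'a' ∈ FIRST(a)
Entry: A -> a


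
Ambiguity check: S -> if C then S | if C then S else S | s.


dangling else: 'if C then if C then s else s' parses two ways
Ambiguous


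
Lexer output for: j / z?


Scan left to right, longest-match per lexeme
Tokens: ID(j), OP(/), ID(z)


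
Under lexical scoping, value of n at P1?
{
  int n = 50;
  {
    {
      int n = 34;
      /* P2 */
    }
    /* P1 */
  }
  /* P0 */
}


P1's block does not declare n; resolves to the enclosing declaration at depth 0
n = 50


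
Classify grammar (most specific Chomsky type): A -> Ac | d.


Left-linear: every RHS is a terminal or one nonterminal followed by a terminal
Classification: Type 3 (Regular)


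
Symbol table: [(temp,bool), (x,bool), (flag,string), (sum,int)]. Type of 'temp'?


Lookup 'temp' → type bool


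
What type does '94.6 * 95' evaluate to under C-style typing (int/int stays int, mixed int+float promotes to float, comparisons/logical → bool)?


Operand types: float * int
Rule: mixed int/float promotes to float; int/int stays int
Result type: float


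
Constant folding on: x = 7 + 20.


7 + 20 = 27 at compile time
Optimized: x = 27


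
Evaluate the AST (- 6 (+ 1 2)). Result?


Evaluate inner: (+ 1 2) = 3
Evaluate root: (- 6 3) = 3
Result: 3


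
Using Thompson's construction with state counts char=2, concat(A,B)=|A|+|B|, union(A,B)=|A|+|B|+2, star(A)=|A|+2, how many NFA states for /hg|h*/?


Syntax tree has 3 char leaf(s), 1 union(s), 1 star(s)
chars contribute 3×2 = 6; each union adds +2; each star adds +2
Total: 6 + 2 + 2 = 10 states


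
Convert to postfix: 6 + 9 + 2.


Left to right (same or higher precedence on left)
Postfix: 6 9 + 2 +


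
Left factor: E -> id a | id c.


Common prefix: 'id'
Factored: E -> id E', E' -> a | c


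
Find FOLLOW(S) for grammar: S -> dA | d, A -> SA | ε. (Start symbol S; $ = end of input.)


$ ∈ FOLLOW(S). For each A -> αBβ: add FIRST(β)\{ε} to FOLLOW(B); if β nullable, add FOLLOW(A).
FOLLOW(S) = {$, d}


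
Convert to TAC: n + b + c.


Break into single-operator statements:
t1 = n + b
t2 = t1 + c


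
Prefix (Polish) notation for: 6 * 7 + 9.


left-to-right (same/higher precedence on left): tree is (+ (* 6 7) 9)
Prefix: + * 6 7 9


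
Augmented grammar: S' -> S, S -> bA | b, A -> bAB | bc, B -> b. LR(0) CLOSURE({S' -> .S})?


Start: S' -> .S
For each item with dot before a nonterminal B, add B -> .γ for every B-production
Closure: [S' -> .S, S -> .bA, S -> .b]


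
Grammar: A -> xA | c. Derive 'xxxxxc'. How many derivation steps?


Derivation: A => xA => xxA => xxxA => xxxxA => xxxxxA => xxxxxc
Steps: 6


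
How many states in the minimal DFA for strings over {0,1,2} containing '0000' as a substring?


KMP-style automaton: 4 progress states + 1 absorbing accept = 5
Minimal DFA: 5 states
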